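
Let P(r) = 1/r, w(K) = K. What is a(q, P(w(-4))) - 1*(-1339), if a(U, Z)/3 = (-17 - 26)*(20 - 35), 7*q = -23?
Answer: 3274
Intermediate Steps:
q = -23/7 (q = (1/7)*(-23) = -23/7 ≈ -3.2857)
a(U, Z) = 1935 (a(U, Z) = 3*((-17 - 26)*(20 - 35)) = 3*(-43*(-15)) = 3*645 = 1935)
a(q, P(w(-4))) - 1*(-1339) = 1935 - 1*(-1339) = 1935 + 1339 = 3274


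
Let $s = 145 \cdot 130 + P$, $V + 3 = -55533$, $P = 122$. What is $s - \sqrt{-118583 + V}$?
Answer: $18972 - 11 i \sqrt{1439} \approx 18972.0 - 417.28 i$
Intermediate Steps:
$V = -55536$ ($V = -3 - 55533 = -55536$)
$s = 18972$ ($s = 145 \cdot 130 + 122 = 18850 + 122 = 18972$)
$s - \sqrt{-118583 + V} = 18972 - \sqrt{-118583 - 55536} = 18972 - \sqrt{-174119} = 18972 - 11 i \sqrt{1439}$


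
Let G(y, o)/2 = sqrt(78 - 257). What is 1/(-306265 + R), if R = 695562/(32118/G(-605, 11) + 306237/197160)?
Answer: (-1055397480*I + 102079*sqrt(179))/(5*(2889821941*sqrt(179) + 64646261842440*I)) ≈ -3.2651e-6 - 6.178e-9*I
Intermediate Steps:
G(y, o) = 2*I*sqrt(179) (G(y, o) = 2*sqrt(78 - 257) = 2*sqrt(-179) = 2*(I*sqrt(179)) = 2*I*sqrt(179))
R = 695562/(102079/65720 - 16059*I*sqrt(179)/179) (R = 695562/(32118/((2*I*sqrt(179))) + 306237/197160) = 695562/(32118*(-I*sqrt(179)/358) + 306237*(1/197160)) = 695562/(-16059*I*sqrt(179)/179 + 102079/65720) = 695562/(102079/65720 - 16059*I*sqrt(179)/179) ≈ 0.74988 + 579.49*I)
1/(-306265 + R) = 1/(-306265 + 45712334640*sqrt(179)/(-1055397480*I + 102079*sqrt(179)))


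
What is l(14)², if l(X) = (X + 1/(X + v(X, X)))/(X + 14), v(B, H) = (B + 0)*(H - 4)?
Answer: 4652649/18593344 ≈ 0.25023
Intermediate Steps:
v(B, H) = B*(-4 + H)
l(X) = (X + 1/(X + X*(-4 + X)))/(14 + X) (l(X) = (X + 1/(X + X*(-4 + X)))/(X + 14) = (X + 1/(X + X*(-4 + X)))/(14 + X))
l(14)² = ((1 + 14³ - 3*14²)/(14*(-42 + 14² + 11*14)))² = ((1 + 2744 - 3*196)/(14*(-42 + 196 + 154)))² = ((1/14)*(1 + 2744 - 588)/308)² = ((1/14)*(1/308)*2157)² = (2157/4312)² = 4652649/18593344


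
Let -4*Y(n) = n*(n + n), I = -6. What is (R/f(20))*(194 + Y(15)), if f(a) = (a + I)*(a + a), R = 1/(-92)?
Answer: -163/103040 ≈ -0.0015819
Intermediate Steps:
R = -1/92 ≈ -0.010870
f(a) = 2*a*(-6 + a) (f(a) = (a - 6)*(a + a) = (-6 + a)*(2*a) = 2*a*(-6 + a))
Y(n) = -n²/2 (Y(n) = -n*(n + n)/4 = -n*2*n/4 = -n²/2)
(R/f(20))*(194 + Y(15)) = (-1/(40*(-6 + 20))/92)*(194 - ½*15²) = (-1/(92*(2*20*14)))*(194 - ½*225) = (-1/92/560)*(194 - 225/2) = -1/92*1/560*(163/2) = -1/51520*163/2 = -163/103040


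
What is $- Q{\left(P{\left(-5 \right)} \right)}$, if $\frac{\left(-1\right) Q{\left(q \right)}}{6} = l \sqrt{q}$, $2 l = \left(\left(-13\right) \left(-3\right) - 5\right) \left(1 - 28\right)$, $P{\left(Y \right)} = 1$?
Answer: $-2754$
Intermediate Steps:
$l = -459$ ($l = \frac{\left(\left(-13\right) \left(-3\right) - 5\right) \left(1 - 28\right)}{2} = \frac{\left(39 - 5\right) \left(-27\right)}{2} = \frac{34 \left(-27\right)}{2} = \frac{1}{2} \left(-918\right) = -459$)
$Q{\left(q \right)} = 2754 \sqrt{q}$ ($Q{\left(q \right)} = - 6 \left(- 459 \sqrt{q}\right) = 2754 \sqrt{q}$)
$- Q{\left(P{\left(-5 \right)} \right)} = - 2754 \sqrt{1} = - 2754 \cdot 1 = \left(-1\right) 2754 = -2754$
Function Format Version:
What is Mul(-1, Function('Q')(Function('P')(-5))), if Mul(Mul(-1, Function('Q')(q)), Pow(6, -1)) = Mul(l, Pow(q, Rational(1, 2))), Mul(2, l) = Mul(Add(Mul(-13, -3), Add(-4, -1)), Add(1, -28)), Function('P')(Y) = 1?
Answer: -2754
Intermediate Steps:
l = -459 (l = Mul(Rational(1, 2), Mul(Add(Mul(-13, -3), Add(-4, -1)), Add(1, -28))) = Mul(Rational(1, 2), Mul(Add(39, -5), -27)) = Mul(Rational(1, 2), Mul(34, -27)) = Mul(Rational(1, 2), -918) = -459)
Function('Q')(q) = Mul(2754, Pow(q, Rational(1, 2))) (Function('Q')(q) = Mul(-6, Mul(-459, Pow(q, Rational(1, 2)))) = Mul(2754, Pow(q, Rational(1, 2))))
Mul(-1, Function('Q')(Function('P')(-5))) = Mul(-1, Mul(2754, Pow(1, Rational(1, 2)))) = Mul(-1, Mul(2754, 1)) = Mul(-1, 2754) = -2754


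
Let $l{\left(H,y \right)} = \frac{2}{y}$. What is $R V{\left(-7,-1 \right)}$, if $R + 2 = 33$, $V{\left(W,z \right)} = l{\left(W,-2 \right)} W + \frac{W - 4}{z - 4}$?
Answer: $\frac{1426}{5} \approx 285.2$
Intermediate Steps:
$V{\left(W,z \right)} = - W + \frac{-4 + W}{-4 + z}$ ($V{\left(W,z \right)} = \frac{2}{-2} W + \frac{W - 4}{z - 4} = 2 \left(- \frac{1}{2}\right) W + \frac{-4 + W}{-4 + z} = - W + \frac{-4 + W}{-4 + z}$)
$R = 31$ ($R = -2 + 33 = 31$)
$R V{\left(-7,-1 \right)} = 31 \frac{-4 + 5 \left(-7\right) - \left(-7\right) \left(-1\right)}{-4 - 1} = 31 \frac{-4 - 35 - 7}{-5} = 31 \left(\left(- \frac{1}{5}\right) \left(-46\right)\right) = 31 \cdot \frac{46}{5} = \frac{1426}{5}$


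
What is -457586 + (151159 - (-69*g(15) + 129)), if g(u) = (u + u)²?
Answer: -244456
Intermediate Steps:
g(u) = 4*u² (g(u) = (2*u)² = 4*u²)
-457586 + (151159 - (-69*g(15) + 129)) = -457586 + (151159 - (-276*15² + 129)) = -457586 + (151159 - (-276*225 + 129)) = -457586 + (151159 - (-69*900 + 129)) = -457586 + (151159 - (-62100 + 129)) = -457586 + (151159 - 1*(-61971)) = -457586 + (151159 + 61971) = -457586 + 213130 = -244456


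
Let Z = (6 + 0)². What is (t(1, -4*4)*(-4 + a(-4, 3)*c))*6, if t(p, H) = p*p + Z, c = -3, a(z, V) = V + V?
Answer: -4884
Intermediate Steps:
a(z, V) = 2*V
Z = 36 (Z = 6² = 36)
t(p, H) = 36 + p² (t(p, H) = p*p + 36 = p² + 36 = 36 + p²)
(t(1, -4*4)*(-4 + a(-4, 3)*c))*6 = ((36 + 1²)*(-4 + (2*3)*(-3)))*6 = ((36 + 1)*(-4 + 6*(-3)))*6 = (37*(-4 - 18))*6 = (37*(-22))*6 = -814*6 = -4884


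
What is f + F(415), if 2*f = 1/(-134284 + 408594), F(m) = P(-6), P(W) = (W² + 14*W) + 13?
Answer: -19201699/548620 ≈ -35.000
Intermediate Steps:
P(W) = 13 + W² + 14*W
F(m) = -35 (F(m) = 13 + (-6)² + 14*(-6) = 13 + 36 - 84 = -35)
f = 1/548620 (f = 1/(2*(-134284 + 408594)) = (½)/274310 = (½)*(1/274310) = 1/548620 ≈ 1.8228e-6)
f + F(415) = 1/548620 - 35 = -19201699/548620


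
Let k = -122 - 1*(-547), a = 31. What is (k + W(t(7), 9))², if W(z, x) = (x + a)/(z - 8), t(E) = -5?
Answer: 30085225/169 ≈ 1.7802e+5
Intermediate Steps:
W(z, x) = (31 + x)/(-8 + z) (W(z, x) = (x + 31)/(z - 8) = (31 + x)/(-8 + z))
k = 425 (k = -122 + 547 = 425)
(k + W(t(7), 9))² = (425 + (31 + 9)/(-8 - 5))² = (425 + 40/(-13))² = (425 - 1/13*40)² = (425 - 40/13)² = (5485/13)² = 30085225/169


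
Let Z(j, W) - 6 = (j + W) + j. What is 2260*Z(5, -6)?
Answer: 22600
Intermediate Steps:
Z(j, W) = 6 + W + 2*j (Z(j, W) = 6 + ((j + W) + j) = 6 + ((W + j) + j) = 6 + (W + 2*j) = 6 + W + 2*j)
2260*Z(5, -6) = 2260*(6 - 6 + 2*5) = 2260*(6 - 6 + 10) = 2260*10 = 22600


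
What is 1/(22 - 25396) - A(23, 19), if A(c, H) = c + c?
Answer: -1167205/25374 ≈ -46.000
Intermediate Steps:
A(c, H) = 2*c
1/(22 - 25396) - A(23, 19) = 1/(22 - 25396) - 2*23 = 1/(-25374) - 1*46 = -1/25374 - 46 = -1167205/25374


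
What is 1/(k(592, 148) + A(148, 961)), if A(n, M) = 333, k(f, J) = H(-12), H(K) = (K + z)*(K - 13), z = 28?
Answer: -1/67 ≈ -0.014925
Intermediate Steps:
H(K) = (-13 + K)*(28 + K) (H(K) = (K + 28)*(K - 13) = (28 + K)*(-13 + K) = (-13 + K)*(28 + K))
k(f, J) = -400 (k(f, J) = -364 + (-12)**2 + 15*(-12) = -364 + 144 - 180 = -400)
1/(k(592, 148) + A(148, 961)) = 1/(-400 + 333) = 1/(-67) = -1/67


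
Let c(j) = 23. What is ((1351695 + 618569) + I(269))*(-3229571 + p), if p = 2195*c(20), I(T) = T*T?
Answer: -6493680540750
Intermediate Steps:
I(T) = T²
p = 50485 (p = 2195*23 = 50485)
((1351695 + 618569) + I(269))*(-3229571 + p) = ((1351695 + 618569) + 269²)*(-3229571 + 50485) = (1970264 + 72361)*(-3179086) = 2042625*(-3179086) = -6493680540750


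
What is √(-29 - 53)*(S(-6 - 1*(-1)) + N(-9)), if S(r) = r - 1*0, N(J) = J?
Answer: -14*I*√82 ≈ -126.78*I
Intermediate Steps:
S(r) = r (S(r) = r + 0 = r)
√(-29 - 53)*(S(-6 - 1*(-1)) + N(-9)) = √(-29 - 53)*((-6 - 1*(-1)) - 9) = √(-82)*((-6 + 1) - 9) = (I*√82)*(-5 - 9) = (I*√82)*(-14) = -14*I*√82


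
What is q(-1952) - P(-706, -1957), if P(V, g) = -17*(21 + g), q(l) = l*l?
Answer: 3777392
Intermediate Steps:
q(l) = l²
P(V, g) = -357 - 17*g
q(-1952) - P(-706, -1957) = (-1952)² - (-357 - 17*(-1957)) = 3810304 - (-357 + 33269) = 3810304 - 1*32912 = 3810304 - 32912 = 3777392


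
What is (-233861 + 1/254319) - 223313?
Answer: -116268034505/254319 ≈ -4.5717e+5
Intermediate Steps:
(-233861 + 1/254319) - 223313 = -59475295658/254319 - 223313 = -116268034505/254319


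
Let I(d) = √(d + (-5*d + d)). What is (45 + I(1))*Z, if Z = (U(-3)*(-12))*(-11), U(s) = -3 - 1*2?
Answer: -29700 - 660*I*√3 ≈ -29700.0 - 1143.2*I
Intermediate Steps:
U(s) = -5 (U(s) = -3 - 2 = -5)
I(d) = √3*√(-d) (I(d) = √(d - 4*d) = √(-3*d) = √3*√(-d))
Z = -660 (Z = -5*(-12)*(-11) = 60*(-11) = -660)
(45 + I(1))*Z = (45 + √3*√(-1*1))*(-660) = (45 + √3*√(-1))*(-660) = (45 + √3*I)*(-660) = (45 + I*√3)*(-660) = -29700 - 660*I*√3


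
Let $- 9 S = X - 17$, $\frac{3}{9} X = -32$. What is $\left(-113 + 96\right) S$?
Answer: $- \frac{1921}{9} \approx -213.44$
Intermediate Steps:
$X = -96$ ($X = 3 \left(-32\right) = -96$)
$S = \frac{113}{9}$ ($S = - \frac{-96 - 17}{9} = \left(- \frac{1}{9}\right) \left(-113\right) = \frac{113}{9} \approx 12.556$)
$\left(-113 + 96\right) S = \left(-113 + 96\right) \frac{113}{9} = \left(-17\right) \frac{113}{9} = - \frac{1921}{9}$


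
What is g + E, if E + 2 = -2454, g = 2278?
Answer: -178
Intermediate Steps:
E = -2456 (E = -2 - 2454 = -2456)
g + E = 2278 - 2456 = -178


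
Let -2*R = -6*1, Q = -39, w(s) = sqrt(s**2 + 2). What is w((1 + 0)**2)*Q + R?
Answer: 3 - 39*sqrt(3) ≈ -64.550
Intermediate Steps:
w(s) = sqrt(2 + s**2)
R = 3 (R = -(-3) = -1/2*(-6) = 3)
w((1 + 0)**2)*Q + R = sqrt(2 + ((1 + 0)**2)**2)*(-39) + 3 = sqrt(2 + (1**2)**2)*(-39) + 3 = sqrt(2 + 1**2)*(-39) + 3 = sqrt(2 + 1)*(-39) + 3 = sqrt(3)*(-39) + 3 = -39*sqrt(3) + 3 = 3 - 39*sqrt(3)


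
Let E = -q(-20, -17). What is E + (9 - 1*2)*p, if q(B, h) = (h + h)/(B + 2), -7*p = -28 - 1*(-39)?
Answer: -116/9 ≈ -12.889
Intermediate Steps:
p = -11/7 (p = -(-28 - 1*(-39))/7 = -(-28 + 39)/7 = -1/7*11 = -11/7 ≈ -1.5714)
q(B, h) = 2*h/(2 + B) (q(B, h) = (2*h)/(2 + B) = 2*h/(2 + B))
E = -17/9 (E = -2*(-17)/(2 - 20) = -2*(-17)/(-18) = -2*(-17)*(-1)/18 = -1*17/9 = -17/9 ≈ -1.8889)
E + (9 - 1*2)*p = -17/9 + (9 - 1*2)*(-11/7) = -17/9 + (9 - 2)*(-11/7) = -17/9 + 7*(-11/7) = -17/9 - 11 = -116/9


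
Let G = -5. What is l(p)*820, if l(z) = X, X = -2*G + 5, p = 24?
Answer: 12300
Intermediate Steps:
X = 15 (X = -2*(-5) + 5 = 10 + 5 = 15)
l(z) = 15
l(p)*820 = 15*820 = 12300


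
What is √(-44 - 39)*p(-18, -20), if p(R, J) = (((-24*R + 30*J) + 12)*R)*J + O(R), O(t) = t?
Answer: -56178*I*√83 ≈ -5.1181e+5*I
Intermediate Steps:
p(R, J) = R + J*R*(12 - 24*R + 30*J) (p(R, J) = (((-24*R + 30*J) + 12)*R)*J + R = ((12 - 24*R + 30*J)*R)*J + R = (R*(12 - 24*R + 30*J))*J + R = J*R*(12 - 24*R + 30*J) + R = R + J*R*(12 - 24*R + 30*J))
√(-44 - 39)*p(-18, -20) = √(-44 - 39)*(-18*(1 + 12*(-20) + 30*(-20)² - 24*(-20)*(-18))) = √(-83)*(-18*(1 - 240 + 30*400 - 8640)) = (I*√83)*(-18*(1 - 240 + 12000 - 8640)) = (I*√83)*(-18*3121) = (I*√83)*(-56178) = -56178*I*√83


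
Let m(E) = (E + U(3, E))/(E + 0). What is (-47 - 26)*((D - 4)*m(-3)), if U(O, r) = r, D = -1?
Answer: 730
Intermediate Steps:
m(E) = 2 (m(E) = (E + E)/(E + 0) = (2*E)/E = 2)
(-47 - 26)*((D - 4)*m(-3)) = (-47 - 26)*((-1 - 4)*2) = -(-365)*2 = -73*(-10) = 730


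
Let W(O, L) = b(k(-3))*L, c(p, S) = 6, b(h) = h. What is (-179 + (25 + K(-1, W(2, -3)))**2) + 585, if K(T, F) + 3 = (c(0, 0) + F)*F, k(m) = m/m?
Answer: 575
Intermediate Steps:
k(m) = 1
W(O, L) = L (W(O, L) = 1*L = L)
K(T, F) = -3 + F*(6 + F) (K(T, F) = -3 + (6 + F)*F = -3 + F*(6 + F))
(-179 + (25 + K(-1, W(2, -3)))**2) + 585 = (-179 + (25 + (-3 + (-3)**2 + 6*(-3)))**2) + 585 = (-179 + (25 + (-3 + 9 - 18))**2) + 585 = (-179 + (25 - 12)**2) + 585 = (-179 + 13**2) + 585 = (-179 + 169) + 585 = -10 + 585 = 575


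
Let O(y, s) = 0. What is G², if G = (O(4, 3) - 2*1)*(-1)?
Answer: 4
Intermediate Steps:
G = 2 (G = (0 - 2*1)*(-1) = (0 - 2)*(-1) = -2*(-1) = 2)
G² = 2² = 4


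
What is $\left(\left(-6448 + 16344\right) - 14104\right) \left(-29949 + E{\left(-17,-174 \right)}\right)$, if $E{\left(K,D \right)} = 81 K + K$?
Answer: $131891344$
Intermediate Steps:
$E{\left(K,D \right)} = 82 K$
$\left(\left(-6448 + 16344\right) - 14104\right) \left(-29949 + E{\left(-17,-174 \right)}\right) = \left(\left(-6448 + 16344\right) - 14104\right) \left(-29949 + 82 \left(-17\right)\right) = \left(9896 - 14104\right) \left(-29949 - 1394\right) = \left(-4208\right) \left(-31343\right) = 131891344$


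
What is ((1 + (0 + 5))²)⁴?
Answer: 1679616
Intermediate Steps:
((1 + (0 + 5))²)⁴ = ((1 + 5)²)⁴ = (6²)⁴ = 36⁴ = 1679616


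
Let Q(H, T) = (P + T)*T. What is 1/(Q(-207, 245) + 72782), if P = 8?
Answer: 1/134767 ≈ 7.4202e-6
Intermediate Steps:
Q(H, T) = T*(8 + T) (Q(H, T) = (8 + T)*T = T*(8 + T))
1/(Q(-207, 245) + 72782) = 1/(245*(8 + 245) + 72782) = 1/(245*253 + 72782) = 1/(61985 + 72782) = 1/134767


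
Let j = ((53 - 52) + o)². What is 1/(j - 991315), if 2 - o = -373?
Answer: -1/849939 ≈ -1.1766e-6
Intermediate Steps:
o = 375 (o = 2 - 1*(-373) = 2 + 373 = 375)
j = 141376 (j = ((53 - 52) + 375)² = (1 + 375)² = 376² = 141376)
1/(j - 991315) = 1/(141376 - 991315) = 1/(-849939) = -1/849939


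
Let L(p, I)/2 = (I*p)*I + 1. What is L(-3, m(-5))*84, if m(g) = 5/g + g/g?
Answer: 168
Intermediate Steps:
m(g) = 1 + 5/g (m(g) = 5/g + 1 = 1 + 5/g)
L(p, I) = 2 + 2*p*I**2 (L(p, I) = 2*((I*p)*I + 1) = 2*(p*I**2 + 1) = 2*(1 + p*I**2) = 2 + 2*p*I**2)
L(-3, m(-5))*84 = (2 + 2*(-3)*((5 - 5)/(-5))**2)*84 = (2 + 2*(-3)*(-1/5*0)**2)*84 = (2 + 2*(-3)*0**2)*84 = (2 + 2*(-3)*0)*84 = (2 + 0)*84 = 2*84 = 168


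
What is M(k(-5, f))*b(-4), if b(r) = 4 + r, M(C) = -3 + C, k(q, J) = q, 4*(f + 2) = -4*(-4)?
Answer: 0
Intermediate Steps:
f = 2 (f = -2 + (-4*(-4))/4 = -2 + (1/4)*16 = -2 + 4 = 2)
M(k(-5, f))*b(-4) = (-3 - 5)*(4 - 4) = -8*0 = 0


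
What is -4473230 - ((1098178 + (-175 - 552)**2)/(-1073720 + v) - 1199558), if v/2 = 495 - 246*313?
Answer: -4015896931165/1226726 ≈ -3.2737e+6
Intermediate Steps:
v = -153006 (v = 2*(495 - 246*313) = 2*(495 - 76998) = 2*(-76503) = -153006)
-4473230 - ((1098178 + (-175 - 552)**2)/(-1073720 + v) - 1199558) = -4473230 - ((1098178 + (-175 - 552)**2)/(-1073720 - 153006) - 1199558) = -4473230 - ((1098178 + (-727)**2)/(-1226726) - 1199558) = -4473230 - ((1098178 + 528529)*(-1/1226726) - 1199558) = -4473230 - (1626707*(-1/1226726) - 1199558) = -4473230 - (-1626707/1226726 - 1199558) = -4473230 - 1*(-1471530613815/1226726) = -4473230 + 1471530613815/1226726 = -4015896931165/1226726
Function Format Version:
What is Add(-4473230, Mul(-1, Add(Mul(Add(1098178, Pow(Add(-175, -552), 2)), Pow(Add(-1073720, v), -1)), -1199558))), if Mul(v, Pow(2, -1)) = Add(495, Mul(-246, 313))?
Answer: Rational(-4015896931165, 1226726) ≈ -3.2737e+6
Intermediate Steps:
v = -153006 (v = Mul(2, Add(495, Mul(-246, 313))) = Mul(2, Add(495, -76998)) = Mul(2, -76503) = -153006)
Add(-4473230, Mul(-1, Add(Mul(Add(1098178, Pow(Add(-175, -552), 2)), Pow(Add(-1073720, v), -1)), -1199558))) = Add(-4473230, Mul(-1, Add(Mul(Add(1098178, Pow(Add(-175, -552), 2)), Pow(Add(-1073720, -153006), -1)), -1199558))) = Add(-4473230, Mul(-1, Add(Mul(Add(1098178, Pow(-727, 2)), Pow(-1226726, -1)), -1199558))) = Add(-4473230, Mul(-1, Add(Mul(Add(1098178, 528529), Rational(-1, 1226726)), -1199558))) = Add(-4473230, Mul(-1, Add(Mul(1626707, Rational(-1, 1226726)), -1199558))) = Add(-4473230, Mul(-1, Add(Rational(-1626707, 1226726), -1199558))) = Add(-4473230, Mul(-1, Rational(-1471530613815, 1226726))) = Add(-4473230, Rational(1471530613815, 1226726)) = Rational(-4015896931165, 1226726)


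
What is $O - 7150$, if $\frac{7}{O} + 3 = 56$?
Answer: $- \frac{378943}{53} \approx -7149.9$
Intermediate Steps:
$O = \frac{7}{53}$ ($O = \frac{7}{-3 + 56} = \frac{7}{53} \approx 0.13208$)
$O - 7150 = \frac{7}{53} - 7150 = - \frac{378943}{53}$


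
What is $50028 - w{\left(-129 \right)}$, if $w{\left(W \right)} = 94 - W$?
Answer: $49805$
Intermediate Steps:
$50028 - w{\left(-129 \right)} = 50028 - \left(94 - -129\right) = 50028 - \left(94 + 129\right) = 50028 - 223 = 49805$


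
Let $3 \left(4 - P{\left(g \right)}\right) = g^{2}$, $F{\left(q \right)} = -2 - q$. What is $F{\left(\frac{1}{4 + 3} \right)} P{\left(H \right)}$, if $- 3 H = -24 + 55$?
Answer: $\frac{4265}{63} \approx 67.698$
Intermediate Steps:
$H = - \frac{31}{3}$ ($H = - \frac{-24 + 55}{3} = \left(- \frac{1}{3}\right) 31 = - \frac{31}{3} \approx -10.333$)
$P{\left(g \right)} = 4 - \frac{g^{2}}{3}$
$F{\left(\frac{1}{4 + 3} \right)} P{\left(H \right)} = \left(-2 - \frac{1}{4 + 3}\right) \left(4 - \frac{\left(- \frac{31}{3}\right)^{2}}{3}\right) = \left(-2 - \frac{1}{7}\right) \left(4 - \frac{961}{27}\right) = \left(-2 - \frac{1}{7}\right) \left(- \frac{853}{27}\right) = \left(- \frac{15}{7}\right) \left(- \frac{853}{27}\right) = \frac{4265}{63}$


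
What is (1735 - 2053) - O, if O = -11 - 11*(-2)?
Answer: -329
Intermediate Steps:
O = 11 (O = -11 + 22 = 11)
(1735 - 2053) - O = (1735 - 2053) - 1*11 = -318 - 11 = -329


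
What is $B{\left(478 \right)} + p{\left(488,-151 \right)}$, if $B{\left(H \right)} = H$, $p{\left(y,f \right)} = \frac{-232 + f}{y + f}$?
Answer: $\frac{160703}{337} \approx 476.86$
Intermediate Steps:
$p{\left(y,f \right)} = \frac{-232 + f}{f + y}$
$B{\left(478 \right)} + p{\left(488,-151 \right)} = 478 + \frac{-232 - 151}{-151 + 488} = 478 + \frac{1}{337} \left(-383\right) = 478 - \frac{383}{337} = \frac{160703}{337}$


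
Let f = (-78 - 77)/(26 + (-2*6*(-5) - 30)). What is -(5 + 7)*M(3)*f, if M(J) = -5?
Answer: -2325/14 ≈ -166.07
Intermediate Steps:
f = -155/56 (f = -155/(26 + (-12*(-5) - 30)) = -155/(26 + (60 - 30)) = -155/(26 + 30) = -155/56 ≈ -2.7679)
-(5 + 7)*M(3)*f = -(5 + 7)*(-5)*(-155)/56 = -12*(-5)*(-155)/56 = -(-60)*(-155)/56 = -1*2325/14 = -2325/14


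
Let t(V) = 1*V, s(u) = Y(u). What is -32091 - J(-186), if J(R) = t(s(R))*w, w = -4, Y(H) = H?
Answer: -32835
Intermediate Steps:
s(u) = u
t(V) = V
J(R) = -4*R (J(R) = R*(-4) = -4*R)
-32091 - J(-186) = -32091 - (-4)*(-186) = -32091 - 1*744 = -32091 - 744 = -32835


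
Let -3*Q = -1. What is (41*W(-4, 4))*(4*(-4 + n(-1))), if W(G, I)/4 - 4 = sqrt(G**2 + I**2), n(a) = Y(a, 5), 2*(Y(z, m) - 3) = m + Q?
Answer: 13120/3 + 13120*sqrt(2)/3 ≈ 10558.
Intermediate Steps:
Q = 1/3 (Q = -1/3*(-1) = 1/3 ≈ 0.33333)
Y(z, m) = 19/6 + m/2 (Y(z, m) = 3 + (m + 1/3)/2 = 3 + (1/3 + m)/2 = 3 + (1/6 + m/2) = 19/6 + m/2)
n(a) = 17/3 (n(a) = 19/6 + (1/2)*5 = 19/6 + 5/2 = 17/3)
W(G, I) = 16 + 4*sqrt(G**2 + I**2)
(41*W(-4, 4))*(4*(-4 + n(-1))) = (41*(16 + 4*sqrt((-4)**2 + 4**2)))*(4*(-4 + 17/3)) = (41*(16 + 4*sqrt(16 + 16)))*(4*(5/3)) = (41*(16 + 4*sqrt(32)))*(20/3) = (41*(16 + 4*(4*sqrt(2))))*(20/3) = (41*(16 + 16*sqrt(2)))*(20/3) = (656 + 656*sqrt(2))*(20/3) = 13120/3 + 13120*sqrt(2)/3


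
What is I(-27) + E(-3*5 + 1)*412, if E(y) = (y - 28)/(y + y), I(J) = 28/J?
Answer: 16658/27 ≈ 616.96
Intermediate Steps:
E(y) = (-28 + y)/(2*y) (E(y) = (-28 + y)/((2*y)) = (-28 + y)*(1/(2*y)) = (-28 + y)/(2*y))
I(-27) + E(-3*5 + 1)*412 = 28/(-27) + ((-28 + (-3*5 + 1))/(2*(-3*5 + 1)))*412 = 28*(-1/27) + ((-28 + (-15 + 1))/(2*(-15 + 1)))*412 = -28/27 + ((½)*(-28 - 14)/(-14))*412 = -28/27 + ((½)*(-1/14)*(-42))*412 = -28/27 + (3/2)*412 = -28/27 + 618 = 16658/27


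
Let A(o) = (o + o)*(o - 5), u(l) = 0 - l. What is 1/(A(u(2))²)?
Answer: 1/784 ≈ 0.0012755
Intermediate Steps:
u(l) = -l
A(o) = 2*o*(-5 + o) (A(o) = (2*o)*(-5 + o) = 2*o*(-5 + o))
1/(A(u(2))²) = 1/((2*(-1*2)*(-5 - 1*2))²) = 1/((2*(-2)*(-5 - 2))²) = 1/((2*(-2)*(-7))²) = 1/(28²) = 1/784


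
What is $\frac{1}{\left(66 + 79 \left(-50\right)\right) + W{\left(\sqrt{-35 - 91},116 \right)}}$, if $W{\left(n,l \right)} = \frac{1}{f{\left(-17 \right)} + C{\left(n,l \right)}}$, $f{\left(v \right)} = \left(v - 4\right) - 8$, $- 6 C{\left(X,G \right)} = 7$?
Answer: $- \frac{181}{703010} \approx -0.00025746$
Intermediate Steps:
$C{\left(X,G \right)} = - \frac{7}{6}$ ($C{\left(X,G \right)} = \left(- \frac{1}{6}\right) 7 = - \frac{7}{6}$)
$f{\left(v \right)} = -12 + v$ ($f{\left(v \right)} = \left(v - 4\right) - 8 = \left(-4 + v\right) - 8 = -12 + v$)
$W{\left(n,l \right)} = - \frac{6}{181}$ ($W{\left(n,l \right)} = \frac{1}{\left(-12 - 17\right) - \frac{7}{6}} = \frac{1}{-29 - \frac{7}{6}} = \frac{1}{- \frac{181}{6}} = - \frac{6}{181}$)
$\frac{1}{\left(66 + 79 \left(-50\right)\right) + W{\left(\sqrt{-35 - 91},116 \right)}} = \frac{1}{\left(66 + 79 \left(-50\right)\right) - \frac{6}{181}} = \frac{1}{\left(66 - 3950\right) - \frac{6}{181}} = \frac{1}{-3884 - \frac{6}{181}} = \frac{1}{- \frac{703010}{181}} = - \frac{181}{703010}$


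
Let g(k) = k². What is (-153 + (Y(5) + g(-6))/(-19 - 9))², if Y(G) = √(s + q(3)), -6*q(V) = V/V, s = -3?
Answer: (25920 + I*√114)²/28224 ≈ 23804.0 + 19.611*I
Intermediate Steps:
q(V) = -⅙ (q(V) = -V/(6*V) = -⅙*1 = -⅙)
Y(G) = I*√114/6 (Y(G) = √(-3 - ⅙) = √(-19/6) = I*√114/6)
(-153 + (Y(5) + g(-6))/(-19 - 9))² = (-153 + (I*√114/6 + (-6)²)/(-19 - 9))² = (-153 + (I*√114/6 + 36)/(-28))² = (-153 + (36 + I*√114/6)*(-1/28))² = (-153 + (-9/7 - I*√114/168))² = (-1080/7 - I*√114/168)²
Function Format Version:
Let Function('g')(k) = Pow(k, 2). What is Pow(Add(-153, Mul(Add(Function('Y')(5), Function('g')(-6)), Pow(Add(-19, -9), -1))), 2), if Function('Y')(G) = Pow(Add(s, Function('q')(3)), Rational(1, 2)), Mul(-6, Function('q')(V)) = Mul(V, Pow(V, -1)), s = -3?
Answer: Mul(Rational(1, 28224), Pow(Add(25920, Mul(I, Pow(114, Rational(1, 2)))), 2)) ≈ Add(23804., Mul(19.611, I))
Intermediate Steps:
Function('q')(V) = Rational(-1, 6) (Function('q')(V) = Mul(Rational(-1, 6), Mul(V, Pow(V, -1))) = Mul(Rational(-1, 6), 1) = Rational(-1, 6))
Function('Y')(G) = Mul(Rational(1, 6), I, Pow(114, Rational(1, 2))) (Function('Y')(G) = Pow(Add(-3, Rational(-1, 6)), Rational(1, 2)) = Pow(Rational(-19, 6), Rational(1, 2)) = Mul(Rational(1, 6), I, Pow(114, Rational(1, 2))))
Pow(Add(-153, Mul(Add(Function('Y')(5), Function('g')(-6)), Pow(Add(-19, -9), -1))), 2) = Pow(Add(-153, Mul(Add(Mul(Rational(1, 6), I, Pow(114, Rational(1, 2))), Pow(-6, 2)), Pow(Add(-19, -9), -1))), 2) = Pow(Add(-153, Mul(Add(Mul(Rational(1, 6), I, Pow(114, Rational(1, 2))), 36), Pow(-28, -1))), 2) = Pow(Add(-153, Mul(Add(36, Mul(Rational(1, 6), I, Pow(114, Rational(1, 2)))), Rational(-1, 28))), 2) = Pow(Add(-153, Add(Rational(-9, 7), Mul(Rational(-1, 168), I, Pow(114, Rational(1, 2))))), 2) = Pow(Add(Rational(-1080, 7), Mul(Rational(-1, 168), I, Pow(114, Rational(1, 2)))), 2)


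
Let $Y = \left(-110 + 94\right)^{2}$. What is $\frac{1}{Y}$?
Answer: $\frac{1}{256} \approx 0.0039063$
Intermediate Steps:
$Y = 256$ ($Y = \left(-16\right)^{2} = 256$)
$\frac{1}{Y} = \frac{1}{256}$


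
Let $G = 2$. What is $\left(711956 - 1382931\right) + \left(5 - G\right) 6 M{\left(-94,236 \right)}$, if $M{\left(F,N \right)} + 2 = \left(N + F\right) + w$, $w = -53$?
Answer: $-669409$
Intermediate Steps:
$M{\left(F,N \right)} = -55 + F + N$ ($M{\left(F,N \right)} = -2 - \left(53 - F - N\right) = -2 + \left(-53 + F + N\right) = -55 + F + N$)
$\left(711956 - 1382931\right) + \left(5 - G\right) 6 M{\left(-94,236 \right)} = \left(711956 - 1382931\right) + \left(5 - 2\right) 6 \left(-55 - 94 + 236\right) = -670975 + \left(5 - 2\right) 6 \cdot 87 = -670975 + 3 \cdot 6 \cdot 87 = -670975 + 18 \cdot 87 = -670975 + 1566 = -669409$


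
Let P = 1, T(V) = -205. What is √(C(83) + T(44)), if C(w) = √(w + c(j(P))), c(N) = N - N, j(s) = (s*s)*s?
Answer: √(-205 + √83) ≈ 13.996*I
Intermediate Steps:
j(s) = s³ (j(s) = s²*s = s³)
c(N) = 0
C(w) = √w (C(w) = √(w + 0) = √w)
√(C(83) + T(44)) = √(√83 - 205) = √(-205 + √83)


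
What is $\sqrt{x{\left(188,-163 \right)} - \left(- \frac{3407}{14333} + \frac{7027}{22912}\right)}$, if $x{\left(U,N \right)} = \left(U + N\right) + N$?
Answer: $\frac{i \sqrt{232657138954319970}}{41049712} \approx 11.75 i$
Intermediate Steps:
$x{\left(U,N \right)} = U + 2 N$ ($x{\left(U,N \right)} = \left(N + U\right) + N = U + 2 N$)
$\sqrt{x{\left(188,-163 \right)} - \left(- \frac{3407}{14333} + \frac{7027}{22912}\right)} = \sqrt{\left(188 + 2 \left(-163\right)\right) - \left(- \frac{3407}{14333} + \frac{7027}{22912}\right)} = \sqrt{\left(188 - 326\right) - \frac{22656807}{328397696}} = \sqrt{-138 + \left(\frac{3407}{14333} - \frac{7027}{22912}\right)} = \sqrt{-138 - \frac{22656807}{328397696}} = \sqrt{- \frac{45341538855}{328397696}} = \frac{i \sqrt{232657138954319970}}{41049712}$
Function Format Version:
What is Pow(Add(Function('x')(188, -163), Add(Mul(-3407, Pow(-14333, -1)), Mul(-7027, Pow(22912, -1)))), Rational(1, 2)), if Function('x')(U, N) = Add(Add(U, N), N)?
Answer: Mul(Rational(1, 41049712), I, Pow(232657138954319970, Rational(1, 2))) ≈ Mul(11.750, I)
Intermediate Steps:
Function('x')(U, N) = Add(U, Mul(2, N)) (Function('x')(U, N) = Add(Add(N, U), N) = Add(U, Mul(2, N)))
Pow(Add(Function('x')(188, -163), Add(Mul(-3407, Pow(-14333, -1)), Mul(-7027, Pow(22912, -1)))), Rational(1, 2)) = Pow(Add(Add(188, Mul(2, -163)), Add(Mul(-3407, Pow(-14333, -1)), Mul(-7027, Pow(22912, -1)))), Rational(1, 2)) = Pow(Add(Add(188, -326), Add(Mul(-3407, Rational(-1, 14333)), Mul(-7027, Rational(1, 22912)))), Rational(1, 2)) = Pow(Add(-138, Add(Rational(3407, 14333), Rational(-7027, 22912))), Rational(1, 2)) = Pow(Add(-138, Rational(-22656807, 328397696)), Rational(1, 2)) = Pow(Rational(-45341538855, 328397696), Rational(1, 2)) = Mul(Rational(1, 41049712), I, Pow(232657138954319970, Rational(1, 2)))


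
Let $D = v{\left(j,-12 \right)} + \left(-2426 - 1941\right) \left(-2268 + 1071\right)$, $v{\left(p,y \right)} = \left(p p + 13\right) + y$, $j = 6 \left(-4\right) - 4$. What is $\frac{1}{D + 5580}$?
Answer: $\frac{1}{5233664} \approx 1.9107 \cdot 10^{-7}$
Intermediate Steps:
$j = -28$ ($j = -24 - 4 = -28$)
$v{\left(p,y \right)} = 13 + y + p^{2}$ ($v{\left(p,y \right)} = \left(p^{2} + 13\right) + y = \left(13 + p^{2}\right) + y = 13 + y + p^{2}$)
$D = 5228084$ ($D = \left(13 - 12 + \left(-28\right)^{2}\right) + \left(-2426 - 1941\right) \left(-2268 + 1071\right) = \left(13 - 12 + 784\right) - -5227299 = 785 + 5227299 = 5228084$)
$\frac{1}{D + 5580} = \frac{1}{5228084 + 5580} = \frac{1}{5233664}$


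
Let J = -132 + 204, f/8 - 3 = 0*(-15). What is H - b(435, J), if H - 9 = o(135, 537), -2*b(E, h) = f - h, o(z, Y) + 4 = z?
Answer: 116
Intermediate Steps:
o(z, Y) = -4 + z
f = 24 (f = 24 + 8*(0*(-15)) = 24 + 8*0 = 24 + 0 = 24)
J = 72
b(E, h) = -12 + h/2 (b(E, h) = -(24 - h)/2 = -12 + h/2)
H = 140 (H = 9 + (-4 + 135) = 9 + 131 = 140)
H - b(435, J) = 140 - (-12 + (½)*72) = 140 - (-12 + 36) = 140 - 1*24 = 140 - 24 = 116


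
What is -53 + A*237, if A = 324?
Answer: 76735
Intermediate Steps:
-53 + A*237 = -53 + 324*237 = -53 + 76788 = 76735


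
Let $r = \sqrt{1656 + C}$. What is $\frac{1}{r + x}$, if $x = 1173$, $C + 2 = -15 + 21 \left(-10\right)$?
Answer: $\frac{1173}{1374500} - \frac{\sqrt{1429}}{1374500} \approx 0.0008259$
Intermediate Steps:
$C = -227$ ($C = -2 + \left(-15 + 21 \left(-10\right)\right) = -2 - 225 = -227$)
$r = \sqrt{1429}$ ($r = \sqrt{1656 - 227} = \sqrt{1429} \approx 37.802$)
$\frac{1}{r + x} = \frac{1}{\sqrt{1429} + 1173} = \frac{1}{1173 + \sqrt{1429}}$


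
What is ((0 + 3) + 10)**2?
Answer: 169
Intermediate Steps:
((0 + 3) + 10)**2 = (3 + 10)**2 = 13**2 = 169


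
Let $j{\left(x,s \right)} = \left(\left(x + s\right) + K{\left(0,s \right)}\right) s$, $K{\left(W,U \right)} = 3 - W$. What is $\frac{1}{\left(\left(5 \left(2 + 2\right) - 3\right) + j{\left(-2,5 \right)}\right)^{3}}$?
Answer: $\frac{1}{103823} \approx 9.6318 \cdot 10^{-6}$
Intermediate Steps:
$j{\left(x,s \right)} = s \left(3 + s + x\right)$ ($j{\left(x,s \right)} = \left(\left(x + s\right) + \left(3 - 0\right)\right) s = \left(\left(s + x\right) + \left(3 + 0\right)\right) s = \left(\left(s + x\right) + 3\right) s = \left(3 + s + x\right) s = s \left(3 + s + x\right)$)
$\frac{1}{\left(\left(5 \left(2 + 2\right) - 3\right) + j{\left(-2,5 \right)}\right)^{3}} = \frac{1}{\left(\left(5 \left(2 + 2\right) - 3\right) + 5 \left(3 + 5 - 2\right)\right)^{3}} = \frac{1}{\left(\left(5 \cdot 4 - 3\right) + 5 \cdot 6\right)^{3}} = \frac{1}{\left(\left(20 - 3\right) + 30\right)^{3}} = \frac{1}{\left(17 + 30\right)^{3}} = \frac{1}{47^{3}} = \frac{1}{103823}$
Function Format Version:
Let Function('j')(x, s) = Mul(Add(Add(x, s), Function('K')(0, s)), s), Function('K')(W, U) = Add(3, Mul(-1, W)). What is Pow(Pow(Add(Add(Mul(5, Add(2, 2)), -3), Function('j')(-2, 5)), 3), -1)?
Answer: Rational(1, 103823) ≈ 9.6318e-6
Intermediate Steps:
Function('j')(x, s) = Mul(s, Add(3, s, x)) (Function('j')(x, s) = Mul(Add(Add(x, s), Add(3, Mul(-1, 0))), s) = Mul(Add(Add(s, x), Add(3, 0)), s) = Mul(Add(Add(s, x), 3), s) = Mul(Add(3, s, x), s) = Mul(s, Add(3, s, x)))
Pow(Pow(Add(Add(Mul(5, Add(2, 2)), -3), Function('j')(-2, 5)), 3), -1) = Pow(Pow(Add(Add(Mul(5, Add(2, 2)), -3), Mul(5, Add(3, 5, -2))), 3), -1) = Pow(Pow(Add(Add(Mul(5, 4), -3), Mul(5, 6)), 3), -1) = Pow(Pow(Add(Add(20, -3), 30), 3), -1) = Pow(Pow(Add(17, 30), 3), -1) = Pow(Pow(47, 3), -1) = Pow(103823, -1) = Rational(1, 103823)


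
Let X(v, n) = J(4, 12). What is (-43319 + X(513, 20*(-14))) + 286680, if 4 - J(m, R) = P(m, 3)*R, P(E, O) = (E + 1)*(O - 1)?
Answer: 243245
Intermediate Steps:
P(E, O) = (1 + E)*(-1 + O)
J(m, R) = 4 - R*(2 + 2*m) (J(m, R) = 4 - (-1 + 3 - m + m*3)*R = 4 - (-1 + 3 - m + 3*m)*R = 4 - (2 + 2*m)*R = 4 - R*(2 + 2*m))
X(v, n) = -116 (X(v, n) = 4 - 2*12*(1 + 4) = 4 - 2*12*5 = 4 - 120 = -116)
(-43319 + X(513, 20*(-14))) + 286680 = (-43319 - 116) + 286680 = -43435 + 286680 = 243245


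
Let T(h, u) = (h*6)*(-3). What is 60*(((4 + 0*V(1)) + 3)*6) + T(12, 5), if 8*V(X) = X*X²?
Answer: 2304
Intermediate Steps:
T(h, u) = -18*h (T(h, u) = (6*h)*(-3) = -18*h)
V(X) = X³/8 (V(X) = (X*X²)/8 = X³/8)
60*(((4 + 0*V(1)) + 3)*6) + T(12, 5) = 60*(((4 + 0*((⅛)*1³)) + 3)*6) - 18*12 = 60*(((4 + 0*((⅛)*1)) + 3)*6) - 216 = 60*(((4 + 0*(⅛)) + 3)*6) - 216 = 60*(((4 + 0) + 3)*6) - 216 = 60*((4 + 3)*6) - 216 = 60*(7*6) - 216 = 60*42 - 216 = 2520 - 216 = 2304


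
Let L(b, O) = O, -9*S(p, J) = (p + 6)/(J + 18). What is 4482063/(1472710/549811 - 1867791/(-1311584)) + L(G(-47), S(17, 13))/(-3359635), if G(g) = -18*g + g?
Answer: 3029589532015984133779045723/2773128936996704831265 ≈ 1.0925e+6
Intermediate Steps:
S(p, J) = -(6 + p)/(9*(18 + J)) (S(p, J) = -(p + 6)/(9*(J + 18)) = -(6 + p)/(9*(18 + J)))
G(g) = -17*g
4482063/(1472710/549811 - 1867791/(-1311584)) + L(G(-47), S(17, 13))/(-3359635) = 4482063/(1472710/549811 - 1867791/(-1311584)) + ((-6 - 1*17)/(9*(18 + 13)))/(-3359635) = 4482063/(1472710*(1/549811) - 1867791*(-1/1311584)) + ((1/9)*(-6 - 17)/31)*(-1/3359635) = 4482063/(1472710/549811 + 1867791/1311584) + ((1/9)*(1/31)*(-23))*(-1/3359635) = 4482063/(2958514910141/721123310624) - 23/279*(-1/3359635) = 4482063*(721123310624/2958514910141) + 23/937338165 = 3232120108985337312/2958514910141 + 23/937338165 = 3029589532015984133779045723/2773128936996704831265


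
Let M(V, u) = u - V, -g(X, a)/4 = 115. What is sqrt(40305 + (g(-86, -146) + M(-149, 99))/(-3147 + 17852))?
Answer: sqrt(8715430175165)/14705 ≈ 200.76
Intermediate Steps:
g(X, a) = -460 (g(X, a) = -4*115 = -460)
sqrt(40305 + (g(-86, -146) + M(-149, 99))/(-3147 + 17852)) = sqrt(40305 + (-460 + (99 - 1*(-149)))/(-3147 + 17852)) = sqrt(40305 + (-460 + (99 + 149))/14705) = sqrt(40305 + (-460 + 248)*(1/14705)) = sqrt(40305 - 212*1/14705) = sqrt(40305 - 212/14705) = sqrt(592684813/14705) = sqrt(8715430175165)/14705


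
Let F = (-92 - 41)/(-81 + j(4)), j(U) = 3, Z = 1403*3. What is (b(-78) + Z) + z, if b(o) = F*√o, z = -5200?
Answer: -991 + 133*I*√78/78 ≈ -991.0 + 15.059*I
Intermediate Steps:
Z = 4209
F = 133/78 (F = (-92 - 41)/(-81 + 3) = -133/(-78) = -133*(-1/78) = 133/78 ≈ 1.7051)
b(o) = 133*√o/78
(b(-78) + Z) + z = (133*√(-78)/78 + 4209) - 5200 = (133*(I*√78)/78 + 4209) - 5200 = (133*I*√78/78 + 4209) - 5200 = (4209 + 133*I*√78/78) - 5200 = -991 + 133*I*√78/78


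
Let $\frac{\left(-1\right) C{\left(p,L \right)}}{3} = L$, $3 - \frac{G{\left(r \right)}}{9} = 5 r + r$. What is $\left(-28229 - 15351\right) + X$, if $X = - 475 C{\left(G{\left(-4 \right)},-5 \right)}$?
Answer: $-50705$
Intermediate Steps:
$G{\left(r \right)} = 27 - 54 r$ ($G{\left(r \right)} = 27 - 9 \left(5 r + r\right) = 27 - 9 \cdot 6 r = 27 - 54 r$)
$C{\left(p,L \right)} = - 3 L$
$X = -7125$ ($X = - 475 \left(\left(-3\right) \left(-5\right)\right) = \left(-475\right) 15 = -7125$)
$\left(-28229 - 15351\right) + X = \left(-28229 - 15351\right) - 7125 = -43580 - 7125 = -50705$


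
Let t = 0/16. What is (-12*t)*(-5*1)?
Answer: 0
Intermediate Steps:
t = 0 (t = 0*(1/16) = 0)
(-12*t)*(-5*1) = (-12*0)*(-5*1) = 0*(-5) = 0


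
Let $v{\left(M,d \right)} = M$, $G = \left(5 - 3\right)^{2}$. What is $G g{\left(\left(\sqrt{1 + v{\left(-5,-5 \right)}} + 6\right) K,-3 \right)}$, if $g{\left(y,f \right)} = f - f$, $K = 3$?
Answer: $0$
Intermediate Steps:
$G = 4$ ($G = 2^{2} = 4$)
$g{\left(y,f \right)} = 0$
$G g{\left(\left(\sqrt{1 + v{\left(-5,-5 \right)}} + 6\right) K,-3 \right)} = 4 \cdot 0 = 0$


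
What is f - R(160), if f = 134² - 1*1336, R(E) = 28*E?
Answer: 12140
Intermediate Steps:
f = 16620 (f = 17956 - 1336 = 16620)
f - R(160) = 16620 - 28*160 = 16620 - 1*4480 = 16620 - 4480 = 12140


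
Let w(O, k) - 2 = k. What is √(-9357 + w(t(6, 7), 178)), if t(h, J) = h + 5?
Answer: I*√9177 ≈ 95.797*I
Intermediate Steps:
t(h, J) = 5 + h
w(O, k) = 2 + k
√(-9357 + w(t(6, 7), 178)) = √(-9357 + (2 + 178)) = √(-9357 + 180) = √(-9177) = I*√9177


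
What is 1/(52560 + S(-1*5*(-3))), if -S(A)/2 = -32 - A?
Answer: 1/52654 ≈ 1.8992e-5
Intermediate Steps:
S(A) = 64 + 2*A (S(A) = -2*(-32 - A) = 64 + 2*A)
1/(52560 + S(-1*5*(-3))) = 1/(52560 + (64 + 2*(-1*5*(-3)))) = 1/(52560 + (64 + 2*(-5*(-3)))) = 1/(52560 + (64 + 2*15)) = 1/(52560 + (64 + 30)) = 1/(52560 + 94) = 1/52654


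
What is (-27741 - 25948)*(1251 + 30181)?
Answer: -1687552648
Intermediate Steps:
(-27741 - 25948)*(1251 + 30181) = -53689*31432 = -1687552648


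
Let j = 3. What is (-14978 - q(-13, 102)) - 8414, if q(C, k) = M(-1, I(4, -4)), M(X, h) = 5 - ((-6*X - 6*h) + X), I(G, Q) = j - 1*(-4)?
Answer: -23434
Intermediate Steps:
I(G, Q) = 7 (I(G, Q) = 3 - 1*(-4) = 3 + 4 = 7)
M(X, h) = 5 + 5*X + 6*h (M(X, h) = 5 - (-6*h - 5*X) = 5 + (5*X + 6*h) = 5 + 5*X + 6*h)
q(C, k) = 42 (q(C, k) = 5 + 5*(-1) + 6*7 = 5 - 5 + 42 = 42)
(-14978 - q(-13, 102)) - 8414 = (-14978 - 1*42) - 8414 = (-14978 - 42) - 8414 = -15020 - 8414 = -23434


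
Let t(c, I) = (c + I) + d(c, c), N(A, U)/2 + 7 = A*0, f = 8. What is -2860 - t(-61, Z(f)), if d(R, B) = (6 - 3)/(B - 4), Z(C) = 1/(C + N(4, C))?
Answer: -1091527/390 ≈ -2798.8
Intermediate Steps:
N(A, U) = -14 (N(A, U) = -14 + 2*(A*0) = -14 + 2*0 = -14 + 0 = -14)
Z(C) = 1/(-14 + C) (Z(C) = 1/(C - 14) = 1/(-14 + C))
d(R, B) = 3/(-4 + B)
t(c, I) = I + c + 3/(-4 + c) (t(c, I) = (c + I) + 3/(-4 + c) = (I + c) + 3/(-4 + c) = I + c + 3/(-4 + c))
-2860 - t(-61, Z(f)) = -2860 - (3 + (-4 - 61)*(1/(-14 + 8) - 61))/(-4 - 61) = -2860 - (3 - 65*(1/(-6) - 61))/(-65) = -2860 - (-1)*(3 - 65*(-⅙ - 61))/65 = -2860 - (-1)*(3 - 65*(-367/6))/65 = -2860 - (-1)*(3 + 23855/6)/65 = -2860 - (-1)*23873/(65*6) = -2860 - 1*(-23873/390) = -2860 + 23873/390 = -1091527/390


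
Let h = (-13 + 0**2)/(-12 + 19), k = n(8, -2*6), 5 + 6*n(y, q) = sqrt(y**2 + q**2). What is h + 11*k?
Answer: -463/42 + 22*sqrt(13)/3 ≈ 15.417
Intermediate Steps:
n(y, q) = -5/6 + sqrt(q**2 + y**2)/6 (n(y, q) = -5/6 + sqrt(y**2 + q**2)/6 = -5/6 + sqrt(q**2 + y**2)/6)
k = -5/6 + 2*sqrt(13)/3 (k = -5/6 + sqrt((-2*6)**2 + 8**2)/6 = -5/6 + sqrt((-12)**2 + 64)/6 = -5/6 + sqrt(144 + 64)/6 = -5/6 + sqrt(208)/6 = -5/6 + (4*sqrt(13))/6 = -5/6 + 2*sqrt(13)/3 ≈ 1.5704)
h = -13/7 (h = (-13 + 0)/7 = -13*1/7 = -13/7 ≈ -1.8571)
h + 11*k = -13/7 + 11*(-5/6 + 2*sqrt(13)/3) = -13/7 + (-55/6 + 22*sqrt(13)/3) = -463/42 + 22*sqrt(13)/3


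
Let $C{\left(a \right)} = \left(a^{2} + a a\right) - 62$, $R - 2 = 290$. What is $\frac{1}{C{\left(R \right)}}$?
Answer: $\frac{1}{170466} \approx 5.8663 \cdot 10^{-6}$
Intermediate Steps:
$R = 292$ ($R = 2 + 290 = 292$)
$C{\left(a \right)} = -62 + 2 a^{2}$ ($C{\left(a \right)} = \left(a^{2} + a^{2}\right) - 62 = 2 a^{2} - 62 = -62 + 2 a^{2}$)
$\frac{1}{C{\left(R \right)}} = \frac{1}{-62 + 2 \cdot 292^{2}} = \frac{1}{-62 + 2 \cdot 85264} = \frac{1}{-62 + 170528} = \frac{1}{170466}$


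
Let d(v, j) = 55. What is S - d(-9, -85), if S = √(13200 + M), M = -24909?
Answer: -55 + 3*I*√1301 ≈ -55.0 + 108.21*I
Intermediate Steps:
S = 3*I*√1301 (S = √(13200 - 24909) = √(-11709) = 3*I*√1301 ≈ 108.21*I)
S - d(-9, -85) = 3*I*√1301 - 1*55 = 3*I*√1301 - 55 = -55 + 3*I*√1301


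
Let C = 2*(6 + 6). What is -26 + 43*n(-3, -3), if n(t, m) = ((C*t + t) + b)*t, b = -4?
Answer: 10165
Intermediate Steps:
C = 24 (C = 2*12 = 24)
n(t, m) = t*(-4 + 25*t) (n(t, m) = ((24*t + t) - 4)*t = (25*t - 4)*t = (-4 + 25*t)*t = t*(-4 + 25*t))
-26 + 43*n(-3, -3) = -26 + 43*(-3*(-4 + 25*(-3))) = -26 + 43*(-3*(-4 - 75)) = -26 + 43*(-3*(-79)) = -26 + 43*237 = -26 + 10191 = 10165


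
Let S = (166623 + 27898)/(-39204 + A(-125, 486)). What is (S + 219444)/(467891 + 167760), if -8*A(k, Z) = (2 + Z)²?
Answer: 15135297047/43842120772 ≈ 0.34522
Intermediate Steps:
A(k, Z) = -(2 + Z)²/8
S = -194521/68972 (S = (166623 + 27898)/(-39204 - (2 + 486)²/8) = 194521/(-39204 - ⅛*488²) = 194521/(-39204 - ⅛*238144) = 194521/(-39204 - 29768) = 194521/(-68972) = 194521*(-1/68972) = -194521/68972 ≈ -2.8203)
(S + 219444)/(467891 + 167760) = (-194521/68972 + 219444)/(467891 + 167760) = (15135297047/68972)/635651 = (15135297047/68972)*(1/635651) = 15135297047/43842120772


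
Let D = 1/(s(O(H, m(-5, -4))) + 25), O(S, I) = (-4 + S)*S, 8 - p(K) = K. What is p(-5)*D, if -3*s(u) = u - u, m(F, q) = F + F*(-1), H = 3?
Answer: 13/25 ≈ 0.52000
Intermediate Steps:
p(K) = 8 - K
m(F, q) = 0 (m(F, q) = F - F = 0)
O(S, I) = S*(-4 + S)
s(u) = 0 (s(u) = -(u - u)/3 = -⅓*0 = 0)
D = 1/25 (D = 1/(0 + 25) = 1/25 ≈ 0.040000)
p(-5)*D = (8 - 1*(-5))*(1/25) = (8 + 5)*(1/25) = 13*(1/25) = 13/25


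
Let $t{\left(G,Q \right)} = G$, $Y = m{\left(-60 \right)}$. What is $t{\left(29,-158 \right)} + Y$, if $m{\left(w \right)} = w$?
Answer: $-31$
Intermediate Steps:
$Y = -60$
$t{\left(29,-158 \right)} + Y = 29 - 60 = -31$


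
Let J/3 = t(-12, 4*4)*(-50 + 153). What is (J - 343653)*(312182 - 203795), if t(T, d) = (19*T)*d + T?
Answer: -159826711491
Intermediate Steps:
t(T, d) = T + 19*T*d (t(T, d) = 19*T*d + T = T + 19*T*d)
J = -1130940 (J = 3*((-12*(1 + 19*(4*4)))*(-50 + 153)) = 3*(-12*(1 + 19*16)*103) = 3*(-12*(1 + 304)*103) = 3*(-12*305*103) = 3*(-3660*103) = 3*(-376980) = -1130940)
(J - 343653)*(312182 - 203795) = (-1130940 - 343653)*(312182 - 203795) = -1474593*108387 = -159826711491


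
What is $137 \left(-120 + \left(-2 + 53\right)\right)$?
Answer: $-9453$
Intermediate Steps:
$137 \left(-120 + \left(-2 + 53\right)\right) = 137 \left(-120 + 51\right) = 137 \left(-69\right) = -9453$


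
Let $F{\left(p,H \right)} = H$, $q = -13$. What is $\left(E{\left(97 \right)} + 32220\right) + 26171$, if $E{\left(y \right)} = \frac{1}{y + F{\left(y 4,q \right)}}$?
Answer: $\frac{4904845}{84} \approx 58391.0$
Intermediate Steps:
$E{\left(y \right)} = \frac{1}{-13 + y}$ ($E{\left(y \right)} = \frac{1}{y - 13} = \frac{1}{-13 + y}$)
$\left(E{\left(97 \right)} + 32220\right) + 26171 = \left(\frac{1}{-13 + 97} + 32220\right) + 26171 = \left(\frac{1}{84} + 32220\right) + 26171 = \frac{2706481}{84} + 26171 = \frac{4904845}{84}$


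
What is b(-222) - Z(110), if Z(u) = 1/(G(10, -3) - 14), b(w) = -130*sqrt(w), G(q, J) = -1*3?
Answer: 1/17 - 130*I*sqrt(222) ≈ 0.058824 - 1937.0*I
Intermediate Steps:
G(q, J) = -3
Z(u) = -1/17 (Z(u) = 1/(-3 - 14) = 1/(-17) = -1/17)
b(-222) - Z(110) = -130*I*sqrt(222) - 1*(-1/17) = -130*I*sqrt(222) + 1/17 = 1/17 - 130*I*sqrt(222)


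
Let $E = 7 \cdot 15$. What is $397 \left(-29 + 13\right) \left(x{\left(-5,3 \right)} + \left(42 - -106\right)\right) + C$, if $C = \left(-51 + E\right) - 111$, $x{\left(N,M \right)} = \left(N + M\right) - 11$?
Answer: $-857577$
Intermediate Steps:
$x{\left(N,M \right)} = -11 + M + N$ ($x{\left(N,M \right)} = \left(M + N\right) - 11 = -11 + M + N$)
$E = 105$
$C = -57$ ($C = \left(-51 + 105\right) - 111 = 54 - 111 = -57$)
$397 \left(-29 + 13\right) \left(x{\left(-5,3 \right)} + \left(42 - -106\right)\right) + C = 397 \left(-29 + 13\right) \left(\left(-11 + 3 - 5\right) + \left(42 - -106\right)\right) - 57 = 397 \left(- 16 \left(-13 + \left(42 + 106\right)\right)\right) - 57 = 397 \left(- 16 \left(-13 + 148\right)\right) - 57 = 397 \left(\left(-16\right) 135\right) - 57 = 397 \left(-2160\right) - 57 = -857520 - 57 = -857577$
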